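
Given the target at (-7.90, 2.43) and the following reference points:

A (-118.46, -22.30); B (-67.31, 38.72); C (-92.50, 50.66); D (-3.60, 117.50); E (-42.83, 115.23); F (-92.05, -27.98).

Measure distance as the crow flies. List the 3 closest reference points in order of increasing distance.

Distances from (-7.90, 2.43):
A: √((-110.56)² + (-24.73)²) = √(12223.5136 + 611.5729) = 113.29
B: √((-59.41)² + (36.29)²) = √(3529.5481 + 1316.9641) = 69.62
C: √((-84.60)² + (48.23)²) = √(7157.1600 + 2326.1329) = 97.38
D: √((4.30)² + (115.07)²) = √(18.4900 + 13241.1049) = 115.15
E: √((-34.93)² + (112.80)²) = √(1220.1049 + 12723.8400) = 118.08
F: √((-84.15)² + (-30.41)²) = √(7081.2225 + 924.7681) = 89.48
Sorted: B (69.62) < F (89.48) < C (97.38) < A (113.29) < D (115.15) < …

B, F, C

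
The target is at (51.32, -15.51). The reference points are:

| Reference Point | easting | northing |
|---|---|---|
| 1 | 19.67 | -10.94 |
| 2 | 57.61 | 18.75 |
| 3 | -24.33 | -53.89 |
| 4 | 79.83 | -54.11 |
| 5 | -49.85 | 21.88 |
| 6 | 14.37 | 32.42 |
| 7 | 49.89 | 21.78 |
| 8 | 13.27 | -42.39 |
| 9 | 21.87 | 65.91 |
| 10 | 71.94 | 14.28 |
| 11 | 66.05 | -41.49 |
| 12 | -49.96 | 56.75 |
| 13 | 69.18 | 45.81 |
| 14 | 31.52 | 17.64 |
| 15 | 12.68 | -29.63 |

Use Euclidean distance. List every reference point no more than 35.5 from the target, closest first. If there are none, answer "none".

Distances from (51.32, -15.51):
1: 31.98
2: 34.83
3: 84.83
4: 47.99
5: 107.86
6: 60.52
7: 37.32
8: 46.59
9: 86.58
10: 36.23
11: 29.87
12: 124.42
13: 63.87
14: 38.61
15: 41.14
Threshold 35.5: 11 (29.87), 1 (31.98), 2 (34.83) are within range.

11, 1, 2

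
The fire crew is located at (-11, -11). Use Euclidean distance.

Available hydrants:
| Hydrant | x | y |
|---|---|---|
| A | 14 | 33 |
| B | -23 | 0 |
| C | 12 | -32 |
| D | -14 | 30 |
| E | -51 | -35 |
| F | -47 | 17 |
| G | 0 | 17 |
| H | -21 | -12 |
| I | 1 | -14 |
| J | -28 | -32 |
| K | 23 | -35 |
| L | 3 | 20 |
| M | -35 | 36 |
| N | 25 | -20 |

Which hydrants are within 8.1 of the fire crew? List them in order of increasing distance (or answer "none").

Distances from (-11, -11):
A: √((25)² + (44)²) = √(625.000 + 1936.000) = 50.6
B: √((-12)² + (11)²) = √(144.000 + 121.000) = 16.3
C: √((23)² + (-21)²) = √(529.000 + 441.000) = 31.1
D: √((-3)² + (41)²) = √(9.000 + 1681.000) = 41.1
E: √((-40)² + (-24)²) = √(1600.000 + 576.000) = 46.6
F: √((-36)² + (28)²) = √(1296.000 + 784.000) = 45.6
G: √((11)² + (28)²) = √(121.000 + 784.000) = 30.1
H: √((-10)² + (-1)²) = √(100.000 + 1.000) = 10.0
I: √((12)² + (-3)²) = √(144.000 + 9.000) = 12.4
J: √((-17)² + (-21)²) = √(289.000 + 441.000) = 27.0
K: √((34)² + (-24)²) = √(1156.000 + 576.000) = 41.6
L: √((14)² + (31)²) = √(196.000 + 961.000) = 34.0
M: √((-24)² + (47)²) = √(576.000 + 2209.000) = 52.8
N: √((36)² + (-9)²) = √(1296.000 + 81.000) = 37.1
Threshold 8.1: none within range.

none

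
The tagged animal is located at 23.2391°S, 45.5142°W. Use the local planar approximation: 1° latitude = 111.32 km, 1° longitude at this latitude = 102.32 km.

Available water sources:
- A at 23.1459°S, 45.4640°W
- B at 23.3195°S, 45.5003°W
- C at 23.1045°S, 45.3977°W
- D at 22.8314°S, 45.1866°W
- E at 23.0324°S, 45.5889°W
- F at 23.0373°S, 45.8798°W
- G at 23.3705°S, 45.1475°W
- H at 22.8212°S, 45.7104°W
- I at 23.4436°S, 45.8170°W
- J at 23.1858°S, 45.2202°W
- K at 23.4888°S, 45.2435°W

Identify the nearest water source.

Distances from 23.2391°S, 45.5142°W:
A: √((0.0932·111.32)² + (0.0502·102.32)²) = √(107.641123 + 26.383262) = 11.5769 km
B: √((-0.0804·111.32)² + (0.0139·102.32)²) = √(80.104791 + 2.022789) = 9.0624 km
C: √((0.1346·111.32)² + (0.1165·102.32)²) = √(224.510427 + 142.093075) = 19.1469 km
D: √((0.4077·111.32)² + (0.3276·102.32)²) = √(2059.813111 + 1123.592545) = 56.4217 km
E: √((0.2067·111.32)² + (-0.0747·102.32)²) = √(529.452921 + 58.420096) = 24.2461 km
F: √((0.2018·111.32)² + (-0.3656·102.32)²) = √(504.648189 + 1399.372829) = 43.6351 km
G: √((-0.1314·111.32)² + (0.3667·102.32)²) = √(213.962235 + 1407.806230) = 40.2712 km
H: √((0.4179·111.32)² + (-0.1962·102.32)²) = √(2164.168830 + 403.013013) = 50.6674 km
I: √((-0.2045·111.32)² + (-0.3028·102.32)²) = √(518.242493 + 959.915058) = 38.4468 km
J: √((0.0533·111.32)² + (0.2940·102.32)²) = √(35.204713 + 904.931537) = 30.6616 km
K: √((-0.2497·111.32)² + (0.2707·102.32)²) = √(772.651194 + 767.180534) = 39.2407 km
Minimum: B at 9.0624 km.

B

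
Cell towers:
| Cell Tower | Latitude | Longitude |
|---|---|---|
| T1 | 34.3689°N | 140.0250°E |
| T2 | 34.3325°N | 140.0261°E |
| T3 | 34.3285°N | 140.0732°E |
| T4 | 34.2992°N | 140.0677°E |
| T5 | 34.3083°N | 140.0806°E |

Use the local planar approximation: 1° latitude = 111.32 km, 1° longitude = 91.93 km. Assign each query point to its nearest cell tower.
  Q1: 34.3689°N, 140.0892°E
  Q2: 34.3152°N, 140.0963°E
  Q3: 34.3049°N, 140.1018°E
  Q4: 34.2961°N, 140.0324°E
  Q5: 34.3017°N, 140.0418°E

Q1 at 34.3689°N, 140.0892°E:
  T1: √((0.0000·111.32)² + (-0.0642·91.93)²) = √(0.000000 + 34.832494) = 5.9019 km
  T2: √((-0.0364·111.32)² + (-0.0631·91.93)²) = √(16.419093 + 33.649083) = 7.0759 km
  T3: √((-0.0404·111.32)² + (-0.0160·91.93)²) = √(20.225959 + 2.163488) = 4.7317 km
  T4: √((-0.0697·111.32)² + (-0.0215·91.93)²) = √(60.202143 + 3.906532) = 8.0068 km
  T5: √((-0.0606·111.32)² + (-0.0086·91.93)²) = √(45.508408 + 0.625045) = 6.7922 km
  → nearest: T3 (4.7317 km)
Q2 at 34.3152°N, 140.0963°E:
  T1: √((0.0537·111.32)² + (-0.0713·91.93)²) = √(35.735097 + 42.962899) = 8.8712 km
  T2: √((0.0173·111.32)² + (-0.0702·91.93)²) = √(3.708844 + 41.647482) = 6.7347 km
  T3: √((0.0133·111.32)² + (-0.0231·91.93)²) = √(2.192046 + 4.509605) = 2.5888 km
  T4: √((-0.0160·111.32)² + (-0.0286·91.93)²) = √(3.172388 + 6.912682) = 3.1757 km
  T5: √((-0.0069·111.32)² + (-0.0157·91.93)²) = √(0.589990 + 2.083118) = 1.6350 km
  → nearest: T5 (1.6350 km)
Q3 at 34.3049°N, 140.1018°E:
  T1: √((0.0640·111.32)² + (-0.0768·91.93)²) = √(50.758215 + 49.846763) = 10.0302 km
  T2: √((0.0276·111.32)² + (-0.0757·91.93)²) = √(9.439838 + 48.429087) = 7.6072 km
  T3: √((0.0236·111.32)² + (-0.0286·91.93)²) = √(6.901928 + 6.912682) = 3.7168 km
  T4: √((-0.0057·111.32)² + (-0.0341·91.93)²) = √(0.402621 + 9.827053) = 3.1984 km
  T5: √((0.0034·111.32)² + (-0.0212·91.93)²) = √(0.143253 + 3.798274) = 1.9853 km
  → nearest: T5 (1.9853 km)
Q4 at 34.2961°N, 140.0324°E:
  T1: √((0.0728·111.32)² + (-0.0074·91.93)²) = √(65.676372 + 0.462784) = 8.1326 km
  T2: √((0.0364·111.32)² + (-0.0063·91.93)²) = √(16.419093 + 0.335425) = 4.0932 km
  T3: √((0.0324·111.32)² + (0.0408·91.93)²) = √(13.008775 + 14.068081) = 5.2035 km
  T4: √((0.0031·111.32)² + (0.0353·91.93)²) = √(0.119088 + 10.530862) = 3.2634 km
  T5: √((0.0122·111.32)² + (0.0482·91.93)²) = √(1.844446 + 19.633991) = 4.6345 km
  → nearest: T4 (3.2634 km)
Q5 at 34.3017°N, 140.0418°E:
  T1: √((0.0672·111.32)² + (-0.0168·91.93)²) = √(55.960932 + 2.385245) = 7.6385 km
  T2: √((0.0308·111.32)² + (-0.0157·91.93)²) = √(11.755682 + 2.083118) = 3.7201 km
  T3: √((0.0268·111.32)² + (0.0314·91.93)²) = √(8.900532 + 8.332471) = 4.1513 km
  T4: √((-0.0025·111.32)² + (0.0259·91.93)²) = √(0.077451 + 5.669099) = 2.3972 km
  T5: √((0.0066·111.32)² + (0.0388·91.93)²) = √(0.539802 + 12.722661) = 3.6418 km
  → nearest: T4 (2.3972 km)

Q1→T3; Q2→T5; Q3→T5; Q4→T4; Q5→T4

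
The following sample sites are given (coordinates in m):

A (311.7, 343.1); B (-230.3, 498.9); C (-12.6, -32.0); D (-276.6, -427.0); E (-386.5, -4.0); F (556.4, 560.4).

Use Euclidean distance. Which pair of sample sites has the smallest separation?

Pairwise distances:
A–B: √((-542.0)² + (155.8)²) = √(293764.000 + 24273.640) = 563.9 m
A–C: √((-324.3)² + (-375.1)²) = √(105170.490 + 140700.010) = 495.9 m
A–D: √((-588.3)² + (-770.1)²) = √(346096.890 + 593054.010) = 969.1 m
A–E: √((-698.2)² + (-347.1)²) = √(487483.240 + 120478.410) = 779.7 m
A–F: √((244.7)² + (217.3)²) = √(59878.090 + 47219.290) = 327.3 m
B–C: √((217.7)² + (-530.9)²) = √(47393.290 + 281854.810) = 573.8 m
B–D: √((-46.3)² + (-925.9)²) = √(2143.690 + 857290.810) = 927.1 m
B–E: √((-156.2)² + (-502.9)²) = √(24398.440 + 252908.410) = 526.6 m
B–F: √((786.7)² + (61.5)²) = √(618896.890 + 3782.250) = 789.1 m
C–D: √((-264.0)² + (-395.0)²) = √(69696.000 + 156025.000) = 475.1 m
C–E: √((-373.9)² + (28.0)²) = √(139801.210 + 784.000) = 374.9 m
C–F: √((569.0)² + (592.4)²) = √(323761.000 + 350937.760) = 821.4 m
D–E: √((-109.9)² + (423.0)²) = √(12078.010 + 178929.000) = 437.0 m
D–F: √((833.0)² + (987.4)²) = √(693889.000 + 974958.760) = 1291.8 m
E–F: √((942.9)² + (564.4)²) = √(889060.410 + 318547.360) = 1098.9 m
Closest pair: A–F at 327.3 m.

A and F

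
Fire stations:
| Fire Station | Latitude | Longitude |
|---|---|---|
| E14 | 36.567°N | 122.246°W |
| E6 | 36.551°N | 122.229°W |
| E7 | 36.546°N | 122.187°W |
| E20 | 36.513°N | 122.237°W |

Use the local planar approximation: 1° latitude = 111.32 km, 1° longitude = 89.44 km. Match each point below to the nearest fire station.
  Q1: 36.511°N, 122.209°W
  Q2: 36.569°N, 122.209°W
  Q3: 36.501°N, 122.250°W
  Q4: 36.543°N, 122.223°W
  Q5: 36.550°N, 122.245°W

Q1→E20; Q2→E6; Q3→E20; Q4→E6; Q5→E6

Q1 at 36.511°N, 122.209°W:
  E14: 7.058 km
  E6: 4.799 km
  E7: 4.365 km
  E20: 2.514 km
  → nearest: E20 (2.514 km)
Q2 at 36.569°N, 122.209°W:
  E14: 3.317 km
  E6: 2.686 km
  E7: 3.229 km
  E20: 6.718 km
  → nearest: E6 (2.686 km)
Q3 at 36.501°N, 122.250°W:
  E14: 7.356 km
  E6: 5.874 km
  E7: 7.540 km
  E20: 1.771 km
  → nearest: E20 (1.771 km)
Q4 at 36.543°N, 122.223°W:
  E14: 3.372 km
  E6: 1.040 km
  E7: 3.237 km
  E20: 3.567 km
  → nearest: E6 (1.040 km)
Q5 at 36.550°N, 122.245°W:
  E14: 1.895 km
  E6: 1.435 km
  E7: 5.207 km
  E20: 4.181 km
  → nearest: E6 (1.435 km)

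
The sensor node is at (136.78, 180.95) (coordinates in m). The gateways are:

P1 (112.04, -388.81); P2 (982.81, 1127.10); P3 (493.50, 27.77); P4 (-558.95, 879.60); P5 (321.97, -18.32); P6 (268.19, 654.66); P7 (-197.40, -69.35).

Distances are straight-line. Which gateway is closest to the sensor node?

P5

Distances from (136.78, 180.95):
P1: √((-24.74)² + (-569.76)²) = √(612.0676 + 324626.4576) = 570.30 m
P2: √((846.03)² + (946.15)²) = √(715766.7609 + 895199.8225) = 1269.24 m
P3: √((356.72)² + (-153.18)²) = √(127249.1584 + 23464.1124) = 388.22 m
P4: √((-695.73)² + (698.65)²) = √(484040.2329 + 488111.8225) = 985.98 m
P5: √((185.19)² + (-199.27)²) = √(34295.3361 + 39708.5329) = 272.04 m
P6: √((131.41)² + (473.71)²) = √(17268.5881 + 224401.1641) = 491.60 m
P7: √((-334.18)² + (-250.30)²) = √(111676.2724 + 62650.0900) = 417.52 m
Minimum: P5 at 272.04 m.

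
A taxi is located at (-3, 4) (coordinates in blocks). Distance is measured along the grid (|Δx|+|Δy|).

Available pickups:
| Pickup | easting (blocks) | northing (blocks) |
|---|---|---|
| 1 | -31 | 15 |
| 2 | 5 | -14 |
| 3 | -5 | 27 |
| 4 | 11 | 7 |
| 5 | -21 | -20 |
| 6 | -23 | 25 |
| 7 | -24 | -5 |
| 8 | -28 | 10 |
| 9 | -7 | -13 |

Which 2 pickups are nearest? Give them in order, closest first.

Distances from (-3, 4):
1: 39 blocks
2: 26 blocks
3: 25 blocks
4: 17 blocks
5: 42 blocks
6: 41 blocks
7: 30 blocks
8: 31 blocks
9: 21 blocks
Sorted: 4 (17 blocks) < 9 (21 blocks) < 3 (25 blocks) < 2 (26 blocks) < …

4, 9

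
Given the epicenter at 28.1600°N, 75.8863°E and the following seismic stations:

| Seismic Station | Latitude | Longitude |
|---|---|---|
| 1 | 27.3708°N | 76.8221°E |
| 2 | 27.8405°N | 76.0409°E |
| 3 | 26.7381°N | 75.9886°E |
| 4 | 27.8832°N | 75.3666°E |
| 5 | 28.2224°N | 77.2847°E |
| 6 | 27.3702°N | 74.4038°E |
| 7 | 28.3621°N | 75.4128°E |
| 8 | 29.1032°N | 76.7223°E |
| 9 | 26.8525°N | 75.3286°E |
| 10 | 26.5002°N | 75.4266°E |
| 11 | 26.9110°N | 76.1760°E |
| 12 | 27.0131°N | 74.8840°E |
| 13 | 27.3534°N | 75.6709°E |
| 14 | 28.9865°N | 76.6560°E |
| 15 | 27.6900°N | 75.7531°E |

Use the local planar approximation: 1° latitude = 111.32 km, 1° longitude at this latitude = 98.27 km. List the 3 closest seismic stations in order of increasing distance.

Distances from 28.1600°N, 75.8863°E:
1: √((-0.7892·111.32)² + (0.9358·98.27)²) = √(7718.280335 + 8456.837660) = 127.1814 km
2: √((-0.3195·111.32)² + (0.1546·98.27)²) = √(1264.992994 + 230.813332) = 38.6757 km
3: √((-1.4219·111.32)² + (0.1023·98.27)²) = √(25054.428671 + 101.063231) = 158.6048 km
4: √((-0.2768·111.32)² + (-0.5197·98.27)²) = √(949.464141 + 2608.238768) = 59.6465 km
5: √((0.0624·111.32)² + (1.3984·98.27)²) = √(48.252028 + 18884.467478) = 137.5962 km
6: √((-0.7898·111.32)² + (-1.4825·98.27)²) = √(7730.020651 + 21224.199352) = 170.1594 km
7: √((0.2021·111.32)² + (-0.4735·98.27)²) = √(506.149745 + 2165.119536) = 51.6843 km
8: √((0.9432·111.32)² + (0.8360·98.27)²) = √(11024.375049 + 6749.233710) = 133.3177 km
9: √((-1.3075·111.32)² + (-0.5577·98.27)²) = √(21185.064491 + 3003.607645) = 155.5271 km
10: √((-1.6598·111.32)² + (-0.4597·98.27)²) = √(34139.559711 + 2040.755237) = 190.2112 km
11: √((-1.2490·111.32)² + (0.2897·98.27)²) = √(19331.754536 + 810.473655) = 141.9233 km
12: √((-1.1469·111.32)² + (-1.0023·98.27)²) = √(16300.371437 + 9701.466153) = 161.2509 km
13: √((-0.8066·111.32)² + (-0.2154·98.27)²) = √(8062.371961 + 448.057045) = 92.2520 km
14: √((0.8265·111.32)² + (0.7697·98.27)²) = √(8465.100356 + 5721.170429) = 119.1061 km
15: √((-0.4700·111.32)² + (-0.1332·98.27)²) = √(2737.424256 + 171.336686) = 53.9329 km
Sorted: 2 (38.6757 km) < 7 (51.6843 km) < 15 (53.9329 km) < 4 (59.6465 km) < 13 (92.2520 km) < …

2, 7, 15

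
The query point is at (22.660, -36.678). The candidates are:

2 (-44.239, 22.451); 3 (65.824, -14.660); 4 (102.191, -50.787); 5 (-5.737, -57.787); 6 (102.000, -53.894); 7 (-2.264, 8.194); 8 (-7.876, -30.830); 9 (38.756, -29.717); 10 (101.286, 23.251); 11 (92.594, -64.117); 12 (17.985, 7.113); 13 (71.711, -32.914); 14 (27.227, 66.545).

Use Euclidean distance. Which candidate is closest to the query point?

9

Distances from (22.660, -36.678):
2: 89.284
3: 48.455
4: 80.773
5: 35.383
6: 81.186
7: 51.329
8: 31.091
9: 17.537
10: 98.861
11: 75.124
12: 44.040
13: 49.195
14: 103.324
Minimum: 9 at 17.537.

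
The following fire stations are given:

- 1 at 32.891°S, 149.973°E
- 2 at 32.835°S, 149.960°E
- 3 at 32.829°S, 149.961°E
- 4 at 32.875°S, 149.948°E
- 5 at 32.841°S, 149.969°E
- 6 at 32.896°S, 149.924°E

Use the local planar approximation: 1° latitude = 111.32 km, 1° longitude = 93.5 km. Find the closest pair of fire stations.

2 and 3

Pairwise distances:
1–2: 6.351 km
1–3: 6.992 km
1–4: 2.939 km
1–5: 5.579 km
1–6: 4.615 km
2–3: 0.674 km
2–4: 4.592 km
2–5: 1.074 km
2–6: 7.579 km
3–4: 5.263 km
3–5: 1.531 km
3–6: 8.222 km
4–5: 4.264 km
4–6: 3.240 km
5–6: 7.429 km
Closest pair: 2–3 at 0.674 km.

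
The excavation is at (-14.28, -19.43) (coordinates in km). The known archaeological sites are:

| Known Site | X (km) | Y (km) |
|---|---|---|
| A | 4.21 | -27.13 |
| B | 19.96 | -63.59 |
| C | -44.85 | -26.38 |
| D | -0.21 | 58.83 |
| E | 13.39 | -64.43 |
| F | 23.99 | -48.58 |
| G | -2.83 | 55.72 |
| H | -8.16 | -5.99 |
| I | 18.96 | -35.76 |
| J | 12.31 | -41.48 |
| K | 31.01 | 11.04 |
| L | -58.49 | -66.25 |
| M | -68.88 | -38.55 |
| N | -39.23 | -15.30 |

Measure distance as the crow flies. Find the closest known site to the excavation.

Distances from (-14.28, -19.43):
A: 20.03 km
B: 55.88 km
C: 31.35 km
D: 79.51 km
E: 52.83 km
F: 48.11 km
G: 76.02 km
H: 14.77 km
I: 37.03 km
J: 34.54 km
K: 54.59 km
L: 64.39 km
M: 57.85 km
N: 25.29 km
Minimum: H at 14.77 km.

H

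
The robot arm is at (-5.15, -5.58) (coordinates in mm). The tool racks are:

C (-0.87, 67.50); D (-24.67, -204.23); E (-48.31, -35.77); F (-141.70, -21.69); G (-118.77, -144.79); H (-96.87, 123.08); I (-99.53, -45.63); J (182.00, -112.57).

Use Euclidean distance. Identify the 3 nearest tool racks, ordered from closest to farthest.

Distances from (-5.15, -5.58):
C: 73.21 mm
D: 199.61 mm
E: 52.67 mm
F: 137.50 mm
G: 179.69 mm
H: 158.01 mm
I: 102.53 mm
J: 215.57 mm
Sorted: E (52.67 mm) < C (73.21 mm) < I (102.53 mm) < F (137.50 mm) < H (158.01 mm) < …

E, C, I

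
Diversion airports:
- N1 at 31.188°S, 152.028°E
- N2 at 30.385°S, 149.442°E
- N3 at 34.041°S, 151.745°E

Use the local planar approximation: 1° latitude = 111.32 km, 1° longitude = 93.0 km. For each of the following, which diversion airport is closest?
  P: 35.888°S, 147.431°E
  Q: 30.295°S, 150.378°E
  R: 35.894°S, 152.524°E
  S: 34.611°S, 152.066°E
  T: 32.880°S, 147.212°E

P at 35.888°S, 147.431°E:
  N1: 675.660 km
  N2: 640.507 km
  N3: 450.819 km
  → nearest: N3 (450.819 km)
Q at 30.295°S, 150.378°E:
  N1: 182.836 km
  N2: 87.623 km
  N3: 435.953 km
  → nearest: N2 (87.623 km)
R at 35.894°S, 152.524°E:
  N1: 525.899 km
  N2: 676.938 km
  N3: 218.628 km
  → nearest: N3 (218.628 km)
S at 34.611°S, 152.066°E:
  N1: 381.065 km
  N2: 529.966 km
  N3: 70.124 km
  → nearest: N3 (70.124 km)
T at 32.880°S, 147.212°E:
  N1: 485.881 km
  N2: 346.629 km
  N3: 440.935 km
  → nearest: N2 (346.629 km)

P→N3; Q→N2; R→N3; S→N3; T→N2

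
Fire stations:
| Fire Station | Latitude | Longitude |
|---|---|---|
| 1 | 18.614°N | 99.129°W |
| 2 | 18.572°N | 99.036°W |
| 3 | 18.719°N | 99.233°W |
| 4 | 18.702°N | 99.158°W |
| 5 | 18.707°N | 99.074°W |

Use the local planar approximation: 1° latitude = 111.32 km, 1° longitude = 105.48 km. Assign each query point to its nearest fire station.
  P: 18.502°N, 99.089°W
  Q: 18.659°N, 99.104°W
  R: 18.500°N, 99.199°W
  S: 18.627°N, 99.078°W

P→2; Q→1; R→1; S→1

P at 18.502°N, 99.089°W:
  1: √((0.112·111.32)² + (-0.040·105.48)²) = √(155.44703 + 17.80165) = 13.162 km
  2: √((0.070·111.32)² + (0.053·105.48)²) = √(60.72150 + 31.25302) = 9.590 km
  3: √((0.217·111.32)² + (-0.144·105.48)²) = √(583.53359 + 230.70937) = 28.535 km
  4: √((0.200·111.32)² + (-0.069·105.48)²) = √(495.68570 + 52.97103) = 23.423 km
  5: √((0.205·111.32)² + (0.015·105.48)²) = √(520.77978 + 2.50336) = 22.875 km
  → nearest: 2 (9.590 km)
Q at 18.659°N, 99.104°W:
  1: √((-0.045·111.32)² + (-0.025·105.48)²) = √(25.09409 + 6.95377) = 5.661 km
  2: √((-0.087·111.32)² + (0.068·105.48)²) = √(93.79613 + 51.44676) = 12.052 km
  3: √((0.060·111.32)² + (-0.129·105.48)²) = √(44.61171 + 185.14827) = 15.158 km
  4: √((0.043·111.32)² + (-0.054·105.48)²) = √(22.91307 + 32.44350) = 7.440 km
  5: √((0.048·111.32)² + (0.030·105.48)²) = √(28.55150 + 10.01343) = 6.210 km
  → nearest: 1 (5.661 km)
R at 18.500°N, 99.199°W:
  1: √((0.114·111.32)² + (0.070·105.48)²) = √(161.04828 + 54.51755) = 14.682 km
  2: √((0.072·111.32)² + (0.163·105.48)²) = √(64.24087 + 295.60750) = 18.970 km
  3: √((0.219·111.32)² + (-0.034·105.48)²) = √(594.33954 + 12.86169) = 24.641 km
  4: √((0.202·111.32)² + (0.041·105.48)²) = √(505.64898 + 18.70286) = 22.899 km
  5: √((0.207·111.32)² + (0.125·105.48)²) = √(530.99091 + 173.84423) = 26.549 km
  → nearest: 1 (14.682 km)
S at 18.627°N, 99.078°W:
  1: √((-0.013·111.32)² + (-0.051·105.48)²) = √(2.09427 + 28.93881) = 5.571 km
  2: √((-0.055·111.32)² + (0.042·105.48)²) = √(37.48623 + 19.62632) = 7.557 km
  3: √((0.092·111.32)² + (-0.155·105.48)²) = √(104.88709 + 267.30288) = 19.292 km
  4: √((0.075·111.32)² + (-0.080·105.48)²) = √(69.70580 + 71.20659) = 11.871 km
  5: √((0.080·111.32)² + (0.004·105.48)²) = √(79.30971 + 0.17802) = 8.916 km
  → nearest: 1 (5.571 km)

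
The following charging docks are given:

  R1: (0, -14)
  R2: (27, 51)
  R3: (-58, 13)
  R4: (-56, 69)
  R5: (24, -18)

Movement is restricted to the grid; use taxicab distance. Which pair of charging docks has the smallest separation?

Pairwise distances:
R1–R2: 92
R1–R3: 85
R1–R4: 139
R1–R5: 28
R2–R3: 123
R2–R4: 101
R2–R5: 72
R3–R4: 58
R3–R5: 113
R4–R5: 167
Closest pair: R1–R5 at 28.

R1 and R5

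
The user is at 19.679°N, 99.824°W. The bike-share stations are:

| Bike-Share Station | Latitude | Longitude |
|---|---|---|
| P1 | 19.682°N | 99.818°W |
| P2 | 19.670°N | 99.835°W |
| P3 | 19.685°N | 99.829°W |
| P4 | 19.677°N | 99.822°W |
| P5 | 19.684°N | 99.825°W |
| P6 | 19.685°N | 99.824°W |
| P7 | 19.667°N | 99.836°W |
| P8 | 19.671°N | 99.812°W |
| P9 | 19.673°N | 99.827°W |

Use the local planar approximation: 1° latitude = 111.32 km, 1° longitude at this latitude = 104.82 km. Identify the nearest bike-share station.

Distances from 19.679°N, 99.824°W:
P1: √((0.003·111.32)² + (0.006·104.82)²) = √(0.11153 + 0.39554) = 0.712 km
P2: √((-0.009·111.32)² + (-0.011·104.82)²) = √(1.00376 + 1.32946) = 1.527 km
P3: √((0.006·111.32)² + (-0.005·104.82)²) = √(0.44612 + 0.27468) = 0.849 km
P4: √((-0.002·111.32)² + (0.002·104.82)²) = √(0.04957 + 0.04395) = 0.306 km
P5: √((0.005·111.32)² + (-0.001·104.82)²) = √(0.30980 + 0.01099) = 0.566 km
P6: √((0.006·111.32)² + (0.000·104.82)²) = √(0.44612 + 0.00000) = 0.668 km
P7: √((-0.012·111.32)² + (-0.012·104.82)²) = √(1.78447 + 1.58216) = 1.835 km
P8: √((-0.008·111.32)² + (0.012·104.82)²) = √(0.79310 + 1.58216) = 1.541 km
P9: √((-0.006·111.32)² + (-0.003·104.82)²) = √(0.44612 + 0.09889) = 0.738 km
Minimum: P4 at 0.306 km.

P4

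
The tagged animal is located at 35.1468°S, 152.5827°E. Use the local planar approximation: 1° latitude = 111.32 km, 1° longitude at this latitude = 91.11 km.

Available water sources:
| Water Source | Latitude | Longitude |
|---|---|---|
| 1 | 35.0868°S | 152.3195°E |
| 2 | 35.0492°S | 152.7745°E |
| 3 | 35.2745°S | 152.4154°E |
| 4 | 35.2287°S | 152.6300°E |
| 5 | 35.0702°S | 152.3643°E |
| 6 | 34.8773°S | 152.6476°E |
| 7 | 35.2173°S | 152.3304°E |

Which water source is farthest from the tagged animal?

Distances from 35.1468°S, 152.5827°E:
1: √((0.0600·111.32)² + (-0.2632·91.11)²) = √(44.611713 + 575.047690) = 24.8930 km
2: √((0.0976·111.32)² + (0.1918·91.11)²) = √(118.044574 + 305.372060) = 20.5771 km
3: √((-0.1277·111.32)² + (-0.1673·91.11)²) = √(202.082260 + 232.339995) = 20.8428 km
4: √((-0.0819·111.32)² + (0.0473·91.11)²) = √(83.121658 + 18.571816) = 10.0843 km
5: √((0.0766·111.32)² + (-0.2184·91.11)²) = √(72.711639 + 395.947278) = 21.6485 km
6: √((0.2695·111.32)² + (0.0649·91.11)²) = √(900.044401 + 34.964030) = 30.5779 km
7: √((-0.0705·111.32)² + (-0.2523·91.11)²) = √(61.592046 + 528.404606) = 24.2898 km
Maximum: 6 at 30.5779 km.

6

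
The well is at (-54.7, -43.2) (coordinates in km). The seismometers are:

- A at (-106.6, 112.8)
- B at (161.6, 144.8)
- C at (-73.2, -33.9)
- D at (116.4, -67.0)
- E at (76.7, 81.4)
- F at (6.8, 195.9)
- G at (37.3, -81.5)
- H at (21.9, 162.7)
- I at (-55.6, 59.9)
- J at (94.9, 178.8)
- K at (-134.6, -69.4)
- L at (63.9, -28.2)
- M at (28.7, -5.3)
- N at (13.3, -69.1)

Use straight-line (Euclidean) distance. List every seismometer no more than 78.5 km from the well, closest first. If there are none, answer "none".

C, N

Distances from (-54.7, -43.2):
A: √((-51.9)² + (156.0)²) = √(2693.610 + 24336.000) = 164.4 km
B: √((216.3)² + (188.0)²) = √(46785.690 + 35344.000) = 286.6 km
C: √((-18.5)² + (9.3)²) = √(342.250 + 86.490) = 20.7 km
D: √((171.1)² + (-23.8)²) = √(29275.210 + 566.440) = 172.7 km
E: √((131.4)² + (124.6)²) = √(17265.960 + 15525.160) = 181.1 km
F: √((61.5)² + (239.1)²) = √(3782.250 + 57168.810) = 246.9 km
G: √((92.0)² + (-38.3)²) = √(8464.000 + 1466.890) = 99.7 km
H: √((76.6)² + (205.9)²) = √(5867.560 + 42394.810) = 219.7 km
I: √((-0.9)² + (103.1)²) = √(0.810 + 10629.610) = 103.1 km
J: √((149.6)² + (222.0)²) = √(22380.160 + 49284.000) = 267.7 km
K: √((-79.9)² + (-26.2)²) = √(6384.010 + 686.440) = 84.1 km
L: √((118.6)² + (15.0)²) = √(14065.960 + 225.000) = 119.5 km
M: √((83.4)² + (37.9)²) = √(6955.560 + 1436.410) = 91.6 km
N: √((68.0)² + (-25.9)²) = √(4624.000 + 670.810) = 72.8 km
Threshold 78.5 km: C (20.7 km), N (72.8 km) are within range.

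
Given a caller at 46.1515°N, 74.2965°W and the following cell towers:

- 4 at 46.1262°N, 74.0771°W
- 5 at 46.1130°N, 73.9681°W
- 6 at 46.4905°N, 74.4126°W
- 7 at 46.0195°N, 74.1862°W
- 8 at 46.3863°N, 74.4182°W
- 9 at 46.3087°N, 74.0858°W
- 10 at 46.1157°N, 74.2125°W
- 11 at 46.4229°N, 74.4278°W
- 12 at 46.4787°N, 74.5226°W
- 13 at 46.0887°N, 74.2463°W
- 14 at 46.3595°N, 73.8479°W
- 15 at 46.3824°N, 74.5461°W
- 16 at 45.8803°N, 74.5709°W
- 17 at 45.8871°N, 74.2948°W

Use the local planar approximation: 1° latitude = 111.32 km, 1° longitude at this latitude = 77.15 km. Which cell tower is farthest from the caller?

14

Distances from 46.1515°N, 74.2965°W:
4: √((-0.0253·111.32)² + (0.2194·77.15)²) = √(7.932086 + 286.513511) = 17.1594 km
5: √((-0.0385·111.32)² + (0.3284·77.15)²) = √(18.368253 + 641.915936) = 25.6960 km
6: √((0.3390·111.32)² + (-0.1161·77.15)²) = √(1424.117397 + 80.229909) = 38.7859 km
7: √((-0.1320·111.32)² + (0.1103·77.15)²) = √(215.920689 + 72.414058) = 16.9804 km
8: √((0.2348·111.32)² + (-0.1217·77.15)²) = √(683.191698 + 88.156232) = 27.7732 km
9: √((0.1572·111.32)² + (0.2107·77.15)²) = √(306.232640 + 264.241443) = 23.8846 km
10: √((-0.0358·111.32)² + (0.0840·77.15)²) = √(15.882265 + 41.998176) = 7.6079 km
11: √((0.2714·111.32)² + (-0.1313·77.15)²) = √(912.779929 + 102.612747) = 31.8652 km
12: √((0.3272·111.32)² + (-0.2261·77.15)²) = √(1326.700783 + 304.279704) = 40.3854 km
13: √((-0.0628·111.32)² + (0.0502·77.15)²) = √(48.872627 + 14.999587) = 7.9920 km
14: √((0.2080·111.32)² + (0.4486·77.15)²) = √(536.133649 + 1197.816798) = 41.6407 km
15: √((0.2309·111.32)² + (-0.2496·77.15)²) = √(660.684718 + 370.818184) = 32.1170 km
16: √((-0.2712·111.32)² + (-0.2744·77.15)²) = √(911.435134 + 448.167206) = 36.8728 km
17: √((-0.2644·111.32)² + (0.0017·77.15)²) = √(866.301960 + 0.017202) = 29.4333 km
Maximum: 14 at 41.6407 km.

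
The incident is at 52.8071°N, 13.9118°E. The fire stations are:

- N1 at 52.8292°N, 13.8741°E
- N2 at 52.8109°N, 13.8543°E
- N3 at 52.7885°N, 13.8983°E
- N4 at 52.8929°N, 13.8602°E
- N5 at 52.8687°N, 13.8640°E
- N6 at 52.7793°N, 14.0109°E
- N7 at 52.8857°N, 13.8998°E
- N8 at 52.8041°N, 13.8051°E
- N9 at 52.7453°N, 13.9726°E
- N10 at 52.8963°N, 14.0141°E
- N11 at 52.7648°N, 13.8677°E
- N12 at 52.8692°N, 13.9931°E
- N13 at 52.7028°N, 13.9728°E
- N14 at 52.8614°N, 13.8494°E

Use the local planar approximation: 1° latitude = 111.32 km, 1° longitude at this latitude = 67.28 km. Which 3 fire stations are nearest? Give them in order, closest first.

Distances from 52.8071°N, 13.9118°E:
N1: 3.5336 km
N2: 3.8917 km
N3: 2.2610 km
N4: 10.1626 km
N5: 7.5740 km
N6: 7.3506 km
N7: 8.7869 km
N8: 7.1865 km
N9: 8.0039 km
N10: 12.0819 km
N11: 5.5657 km
N12: 8.8152 km
N13: 12.3147 km
N14: 7.3596 km
Sorted: N3 (2.2610 km) < N1 (3.5336 km) < N2 (3.8917 km) < N11 (5.5657 km) < N8 (7.1865 km) < …

N3, N1, N2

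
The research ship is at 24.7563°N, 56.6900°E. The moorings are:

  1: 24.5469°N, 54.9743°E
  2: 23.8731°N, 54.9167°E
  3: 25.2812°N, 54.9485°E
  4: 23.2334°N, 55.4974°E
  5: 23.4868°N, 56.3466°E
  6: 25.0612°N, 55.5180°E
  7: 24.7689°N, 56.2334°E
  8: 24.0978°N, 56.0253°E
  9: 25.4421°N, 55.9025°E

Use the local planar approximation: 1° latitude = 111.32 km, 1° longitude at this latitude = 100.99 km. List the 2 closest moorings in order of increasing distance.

7, 8

Distances from 24.7563°N, 56.6900°E:
1: √((-0.2094·111.32)² + (-1.7157·100.99)²) = √(543.375121 + 30021.987993) = 174.8295 km
2: √((-0.8832·111.32)² + (-1.7733·100.99)²) = √(9666.394516 + 32071.640308) = 204.2989 km
3: √((0.5249·111.32)² + (-1.7415·100.99)²) = √(3414.283198 + 30931.693775) = 185.3267 km
4: √((-1.5229·111.32)² + (-1.1926·100.99)²) = √(28740.159146 + 14505.955954) = 207.9570 km
5: √((-1.2695·111.32)² + (-0.3434·100.99)²) = √(19971.551554 + 1202.700042) = 145.5138 km
6: √((0.3049·111.32)² + (-1.1720·100.99)²) = √(1152.023250 + 14009.155882) = 123.1307 km
7: √((0.0126·111.32)² + (-0.4566·100.99)²) = √(1.967377 + 2126.319680) = 46.1334 km
8: √((-0.6585·111.32)² + (-0.6647·100.99)²) = √(5373.508670 + 4506.175500) = 99.3966 km
9: √((0.6858·111.32)² + (-0.7875·100.99)²) = √(5828.292737 + 6324.961253) = 110.2418 km
Sorted: 7 (46.1334 km) < 8 (99.3966 km) < 9 (110.2418 km) < 6 (123.1307 km) < …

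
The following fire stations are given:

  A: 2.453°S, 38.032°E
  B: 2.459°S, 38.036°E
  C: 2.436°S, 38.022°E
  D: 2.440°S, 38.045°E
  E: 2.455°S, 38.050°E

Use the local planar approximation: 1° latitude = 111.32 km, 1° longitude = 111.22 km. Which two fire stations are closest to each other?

Pairwise distances:
A–B: √((-0.006·111.32)² + (0.004·111.22)²) = √(0.44612 + 0.19792) = 0.803 km
A–C: √((0.017·111.32)² + (-0.010·111.22)²) = √(3.58133 + 1.23699) = 2.195 km
A–D: √((0.013·111.32)² + (0.013·111.22)²) = √(2.09427 + 2.09051) = 2.046 km
A–E: √((-0.002·111.32)² + (0.018·111.22)²) = √(0.04957 + 4.00784) = 2.014 km
B–C: √((0.023·111.32)² + (-0.014·111.22)²) = √(6.55544 + 2.42450) = 2.997 km
B–D: √((0.019·111.32)² + (0.009·111.22)²) = √(4.47356 + 1.00196) = 2.340 km
B–E: √((0.004·111.32)² + (0.014·111.22)²) = √(0.19827 + 2.42450) = 1.619 km
C–D: √((-0.004·111.32)² + (0.023·111.22)²) = √(0.19827 + 6.54367) = 2.597 km
C–E: √((-0.019·111.32)² + (0.028·111.22)²) = √(4.47356 + 9.69799) = 3.765 km
D–E: √((-0.015·111.32)² + (0.005·111.22)²) = √(2.78823 + 0.30925) = 1.760 km
Closest pair: A–B at 0.803 km.

A and B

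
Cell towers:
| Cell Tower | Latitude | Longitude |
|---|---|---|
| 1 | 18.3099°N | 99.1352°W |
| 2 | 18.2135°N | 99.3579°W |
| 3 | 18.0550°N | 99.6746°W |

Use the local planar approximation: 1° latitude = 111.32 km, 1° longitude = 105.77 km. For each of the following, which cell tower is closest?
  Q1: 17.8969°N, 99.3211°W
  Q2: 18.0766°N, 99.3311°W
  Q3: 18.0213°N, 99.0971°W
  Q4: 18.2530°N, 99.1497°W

Q1 at 17.8969°N, 99.3211°W:
  1: √((0.4130·111.32)² + (0.1859·105.77)²) = √(2113.715337 + 386.619530) = 50.0033 km
  2: √((0.3166·111.32)² + (-0.0368·105.77)²) = √(1242.133333 + 15.150280) = 35.4582 km
  3: √((0.1581·111.32)² + (-0.3535·105.77)²) = √(309.749158 + 1397.989292) = 41.3248 km
  → nearest: 2 (35.4582 km)
Q2 at 18.0766°N, 99.3311°W:
  1: √((0.2333·111.32)² + (0.1959·105.77)²) = √(674.490556 + 429.332614) = 33.2238 km
  2: √((0.1369·111.32)² + (-0.0268·105.77)²) = √(232.248700 + 8.035161) = 15.5011 km
  3: √((-0.0216·111.32)² + (-0.3435·105.77)²) = √(5.781678 + 1320.013861) = 36.4115 km
  → nearest: 2 (15.5011 km)
Q3 at 18.0213°N, 99.0971°W:
  1: √((0.2886·111.32)² + (-0.0381·105.77)²) = √(1032.141045 + 16.239586) = 32.3787 km
  2: √((0.1922·111.32)² + (-0.2608·105.77)²) = √(457.776150 + 760.922074) = 34.9099 km
  3: √((0.0337·111.32)² + (-0.5775·105.77)²) = √(14.073632 + 3731.032103) = 61.1973 km
  → nearest: 1 (32.3787 km)
Q4 at 18.2530°N, 99.1497°W:
  1: √((0.0569·111.32)² + (0.0145·105.77)²) = √(40.120924 + 2.352128) = 6.5171 km
  2: √((-0.0395·111.32)² + (-0.2082·105.77)²) = √(19.334840 + 484.938270) = 22.4560 km
  3: √((-0.1980·111.32)² + (-0.5249·105.77)²) = √(485.821551 + 3082.323052) = 59.7339 km
  → nearest: 1 (6.5171 km)

Q1→2; Q2→2; Q3→1; Q4→1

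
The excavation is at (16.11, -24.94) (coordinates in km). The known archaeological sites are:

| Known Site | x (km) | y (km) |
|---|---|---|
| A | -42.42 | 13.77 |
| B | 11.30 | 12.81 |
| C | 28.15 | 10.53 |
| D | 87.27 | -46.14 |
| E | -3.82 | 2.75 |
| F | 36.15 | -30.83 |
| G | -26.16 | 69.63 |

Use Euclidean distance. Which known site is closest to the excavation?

F

Distances from (16.11, -24.94):
A: √((-58.53)² + (38.71)²) = √(3425.7609 + 1498.4641) = 70.17 km
B: √((-4.81)² + (37.75)²) = √(23.1361 + 1425.0625) = 38.06 km
C: √((12.04)² + (35.47)²) = √(144.9616 + 1258.1209) = 37.46 km
D: √((71.16)² + (-21.20)²) = √(5063.7456 + 449.4400) = 74.25 km
E: √((-19.93)² + (27.69)²) = √(397.2049 + 766.7361) = 34.12 km
F: √((20.04)² + (-5.89)²) = √(401.6016 + 34.6921) = 20.89 km
G: √((-42.27)² + (94.57)²) = √(1786.7529 + 8943.4849) = 103.59 km
Minimum: F at 20.89 km.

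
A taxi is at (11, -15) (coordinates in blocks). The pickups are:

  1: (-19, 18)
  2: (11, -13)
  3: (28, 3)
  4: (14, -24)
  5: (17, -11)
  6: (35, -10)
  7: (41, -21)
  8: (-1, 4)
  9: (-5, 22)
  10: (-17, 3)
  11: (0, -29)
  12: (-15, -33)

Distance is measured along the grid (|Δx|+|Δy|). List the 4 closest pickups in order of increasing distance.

2, 5, 4, 11

Distances from (11, -15):
1: 63 blocks
2: 2 blocks
3: 35 blocks
4: 12 blocks
5: 10 blocks
6: 29 blocks
7: 36 blocks
8: 31 blocks
9: 53 blocks
10: 46 blocks
11: 25 blocks
12: 44 blocks
Sorted: 2 (2 blocks) < 5 (10 blocks) < 4 (12 blocks) < 11 (25 blocks) < 6 (29 blocks) < 8 (31 blocks) < …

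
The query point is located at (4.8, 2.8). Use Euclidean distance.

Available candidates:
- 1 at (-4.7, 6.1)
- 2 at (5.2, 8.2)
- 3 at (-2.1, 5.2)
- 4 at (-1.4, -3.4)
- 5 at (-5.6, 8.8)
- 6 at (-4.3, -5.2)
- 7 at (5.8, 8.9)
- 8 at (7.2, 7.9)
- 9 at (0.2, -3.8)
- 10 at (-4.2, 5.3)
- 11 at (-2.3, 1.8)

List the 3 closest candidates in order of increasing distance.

Distances from (4.8, 2.8):
1: √((-9.5)² + (3.3)²) = √(90.250 + 10.890) = 10.1
2: √((0.4)² + (5.4)²) = √(0.160 + 29.160) = 5.4
3: √((-6.9)² + (2.4)²) = √(47.610 + 5.760) = 7.3
4: √((-6.2)² + (-6.2)²) = √(38.440 + 38.440) = 8.8
5: √((-10.4)² + (6.0)²) = √(108.160 + 36.000) = 12.0
6: √((-9.1)² + (-8.0)²) = √(82.810 + 64.000) = 12.1
7: √((1.0)² + (6.1)²) = √(1.000 + 37.210) = 6.2
8: √((2.4)² + (5.1)²) = √(5.760 + 26.010) = 5.6
9: √((-4.6)² + (-6.6)²) = √(21.160 + 43.560) = 8.0
10: √((-9.0)² + (2.5)²) = √(81.000 + 6.250) = 9.3
11: √((-7.1)² + (-1.0)²) = √(50.410 + 1.000) = 7.2
Sorted: 2 (5.4) < 8 (5.6) < 7 (6.2) < 11 (7.2) < 3 (7.3) < …

2, 8, 7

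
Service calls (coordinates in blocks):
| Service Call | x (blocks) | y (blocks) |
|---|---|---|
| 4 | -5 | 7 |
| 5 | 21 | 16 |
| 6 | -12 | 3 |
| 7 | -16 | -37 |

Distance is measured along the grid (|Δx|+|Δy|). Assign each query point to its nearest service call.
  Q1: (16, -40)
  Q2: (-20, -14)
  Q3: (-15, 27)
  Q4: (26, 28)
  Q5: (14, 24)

Q1 at (16, -40):
  4: |-21| + |47| = 21 + 47 = 68 blocks
  5: |5| + |56| = 5 + 56 = 61 blocks
  6: |-28| + |43| = 28 + 43 = 71 blocks
  7: |-32| + |3| = 32 + 3 = 35 blocks
  → nearest: 7 (35 blocks)
Q2 at (-20, -14):
  4: |15| + |21| = 15 + 21 = 36 blocks
  5: |41| + |30| = 41 + 30 = 71 blocks
  6: |8| + |17| = 8 + 17 = 25 blocks
  7: |4| + |-23| = 4 + 23 = 27 blocks
  → nearest: 6 (25 blocks)
Q3 at (-15, 27):
  4: |10| + |-20| = 10 + 20 = 30 blocks
  5: |36| + |-11| = 36 + 11 = 47 blocks
  6: |3| + |-24| = 3 + 24 = 27 blocks
  7: |-1| + |-64| = 1 + 64 = 65 blocks
  → nearest: 6 (27 blocks)
Q4 at (26, 28):
  4: |-31| + |-21| = 31 + 21 = 52 blocks
  5: |-5| + |-12| = 5 + 12 = 17 blocks
  6: |-38| + |-25| = 38 + 25 = 63 blocks
  7: |-42| + |-65| = 42 + 65 = 107 blocks
  → nearest: 5 (17 blocks)
Q5 at (14, 24):
  4: |-19| + |-17| = 19 + 17 = 36 blocks
  5: |7| + |-8| = 7 + 8 = 15 blocks
  6: |-26| + |-21| = 26 + 21 = 47 blocks
  7: |-30| + |-61| = 30 + 61 = 91 blocks
  → nearest: 5 (15 blocks)

Q1→7; Q2→6; Q3→6; Q4→5; Q5→5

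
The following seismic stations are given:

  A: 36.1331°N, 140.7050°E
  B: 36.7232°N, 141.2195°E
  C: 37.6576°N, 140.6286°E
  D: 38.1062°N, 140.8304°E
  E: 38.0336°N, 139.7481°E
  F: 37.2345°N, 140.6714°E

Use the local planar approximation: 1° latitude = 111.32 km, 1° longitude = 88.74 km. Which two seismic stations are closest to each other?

C and F

Pairwise distances:
C–F: 47.2524 km
C–D: 53.0519 km
B–F: 74.8688 km
A–B: 79.9982 km
C–E: 88.6404 km
D–E: 96.3827 km
D–F: 98.0581 km
B–C: 116.4869 km
E–F: 120.9391 km
A–F: 122.6441 km
B–D: 157.7801 km
A–C: 169.8427 km
B–E: 195.7759 km
A–D: 219.9272 km
A–E: 227.9688 km
Closest pair: C–F at 47.2524 km.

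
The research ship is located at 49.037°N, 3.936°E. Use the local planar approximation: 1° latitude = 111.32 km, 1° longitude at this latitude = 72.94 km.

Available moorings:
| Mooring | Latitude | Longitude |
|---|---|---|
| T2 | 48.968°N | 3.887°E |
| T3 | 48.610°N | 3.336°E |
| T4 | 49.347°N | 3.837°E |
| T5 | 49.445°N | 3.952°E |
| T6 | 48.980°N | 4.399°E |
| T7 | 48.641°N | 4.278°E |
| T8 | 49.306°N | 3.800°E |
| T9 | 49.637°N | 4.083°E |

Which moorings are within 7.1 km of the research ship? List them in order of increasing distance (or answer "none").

Distances from 49.037°N, 3.936°E:
T2: 8.472 km
T3: 64.612 km
T4: 35.257 km
T5: 45.434 km
T6: 34.362 km
T7: 50.651 km
T8: 31.545 km
T9: 67.647 km
Threshold 7.1 km: none within range.

none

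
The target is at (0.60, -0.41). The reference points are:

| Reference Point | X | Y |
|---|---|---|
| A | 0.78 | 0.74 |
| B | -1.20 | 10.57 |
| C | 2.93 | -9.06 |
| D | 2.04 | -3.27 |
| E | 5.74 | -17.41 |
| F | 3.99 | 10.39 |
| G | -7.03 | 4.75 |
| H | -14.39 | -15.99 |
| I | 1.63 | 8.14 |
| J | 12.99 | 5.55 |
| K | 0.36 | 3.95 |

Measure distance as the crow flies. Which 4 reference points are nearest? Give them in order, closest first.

Distances from (0.60, -0.41):
A: √((0.18)² + (1.15)²) = √(0.0324 + 1.3225) = 1.16
B: √((-1.80)² + (10.98)²) = √(3.2400 + 120.5604) = 11.13
C: √((2.33)² + (-8.65)²) = √(5.4289 + 74.8225) = 8.96
D: √((1.44)² + (-2.86)²) = √(2.0736 + 8.1796) = 3.20
E: √((5.14)² + (-17.00)²) = √(26.4196 + 289.0000) = 17.76
F: √((3.39)² + (10.80)²) = √(11.4921 + 116.6400) = 11.32
G: √((-7.63)² + (5.16)²) = √(58.2169 + 26.6256) = 9.21
H: √((-14.99)² + (-15.58)²) = √(224.7001 + 242.7364) = 21.62
I: √((1.03)² + (8.55)²) = √(1.0609 + 73.1025) = 8.61
J: √((12.39)² + (5.96)²) = √(153.5121 + 35.5216) = 13.75
K: √((-0.24)² + (4.36)²) = √(0.0576 + 19.0096) = 4.37
Sorted: A (1.16) < D (3.20) < K (4.37) < I (8.61) < C (8.96) < G (9.21) < …

A, D, K, I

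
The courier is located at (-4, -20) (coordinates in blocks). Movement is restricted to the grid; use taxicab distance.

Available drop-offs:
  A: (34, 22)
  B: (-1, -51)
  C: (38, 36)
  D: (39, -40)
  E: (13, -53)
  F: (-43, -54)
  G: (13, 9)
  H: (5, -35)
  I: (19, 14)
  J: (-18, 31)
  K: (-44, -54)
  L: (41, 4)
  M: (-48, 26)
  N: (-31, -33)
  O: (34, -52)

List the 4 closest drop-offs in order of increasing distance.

H, B, N, G

Distances from (-4, -20):
A: 80 blocks
B: 34 blocks
C: 98 blocks
D: 63 blocks
E: 50 blocks
F: 73 blocks
G: 46 blocks
H: 24 blocks
I: 57 blocks
J: 65 blocks
K: 74 blocks
L: 69 blocks
M: 90 blocks
N: 40 blocks
O: 70 blocks
Sorted: H (24 blocks) < B (34 blocks) < N (40 blocks) < G (46 blocks) < E (50 blocks) < I (57 blocks) < …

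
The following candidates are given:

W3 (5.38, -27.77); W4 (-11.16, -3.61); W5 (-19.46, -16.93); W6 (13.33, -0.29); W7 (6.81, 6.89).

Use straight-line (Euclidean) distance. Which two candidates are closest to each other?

Pairwise distances:
W3–W4: 29.28
W3–W5: 27.10
W3–W6: 28.61
W3–W7: 34.69
W4–W5: 15.69
W4–W6: 24.71
W4–W7: 20.81
W5–W6: 36.77
W5–W7: 35.46
W6–W7: 9.70
Closest pair: W6–W7 at 9.70.

W6 and W7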